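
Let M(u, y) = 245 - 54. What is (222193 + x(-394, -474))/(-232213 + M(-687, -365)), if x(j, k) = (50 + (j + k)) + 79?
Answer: -110727/116011 ≈ -0.95445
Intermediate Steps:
M(u, y) = 191
x(j, k) = 129 + j + k (x(j, k) = (50 + j + k) + 79 = 129 + j + k)
(222193 + x(-394, -474))/(-232213 + M(-687, -365)) = (222193 + (129 - 394 - 474))/(-232213 + 191) = (222193 - 739)/(-232022) = 221454*(-1/232022) = -110727/116011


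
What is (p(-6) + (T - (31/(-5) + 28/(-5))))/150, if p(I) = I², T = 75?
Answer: 307/375 ≈ 0.81867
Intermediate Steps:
(p(-6) + (T - (31/(-5) + 28/(-5))))/150 = ((-6)² + (75 - (31/(-5) + 28/(-5))))/150 = (36 + (75 - (31*(-⅕) + 28*(-⅕))))/150 = (36 + (75 - (-31/5 - 28/5)))/150 = (36 + (75 - 1*(-59/5)))/150 = (36 + (75 + 59/5))/150 = (36 + 434/5)/150 = (1/150)*(614/5) = 307/375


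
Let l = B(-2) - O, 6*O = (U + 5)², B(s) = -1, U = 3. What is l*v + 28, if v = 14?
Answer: -406/3 ≈ -135.33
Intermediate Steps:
O = 32/3 (O = (3 + 5)²/6 = (⅙)*8² = (⅙)*64 = 32/3 ≈ 10.667)
l = -35/3 (l = -1 - 1*32/3 = -1 - 32/3 = -35/3 ≈ -11.667)
l*v + 28 = -35/3*14 + 28 = -490/3 + 28 = -406/3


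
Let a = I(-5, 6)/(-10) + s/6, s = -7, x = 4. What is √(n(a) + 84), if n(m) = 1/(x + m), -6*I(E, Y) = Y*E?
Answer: √4137/7 ≈ 9.1885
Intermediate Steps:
I(E, Y) = -E*Y/6 (I(E, Y) = -Y*E/6 = -E*Y/6)
a = -5/3 (a = -⅙*(-5)*6/(-10) - 7/6 = 5*(-⅒) - 7*⅙ = -½ - 7/6 = -5/3 ≈ -1.6667)
n(m) = 1/(4 + m)
√(n(a) + 84) = √(1/(4 - 5/3) + 84) = √(1/(7/3) + 84) = √(3/7 + 84) = √(591/7) = √4137/7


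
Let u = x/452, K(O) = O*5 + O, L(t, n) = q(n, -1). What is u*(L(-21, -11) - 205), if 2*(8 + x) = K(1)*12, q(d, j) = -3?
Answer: -1456/113 ≈ -12.885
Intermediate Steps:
L(t, n) = -3
K(O) = 6*O (K(O) = 5*O + O = 6*O)
x = 28 (x = -8 + ((6*1)*12)/2 = -8 + (6*12)/2 = -8 + (½)*72 = -8 + 36 = 28)
u = 7/113 (u = 28/452 = 28*(1/452) = 7/113 ≈ 0.061947)
u*(L(-21, -11) - 205) = 7*(-3 - 205)/113 = (7/113)*(-208) = -1456/113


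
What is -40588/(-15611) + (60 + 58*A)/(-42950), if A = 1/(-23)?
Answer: 20037109029/7710663175 ≈ 2.5986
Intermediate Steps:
A = -1/23 ≈ -0.043478
-40588/(-15611) + (60 + 58*A)/(-42950) = -40588/(-15611) + (60 + 58*(-1/23))/(-42950) = -40588*(-1/15611) + (60 - 58/23)*(-1/42950) = 40588/15611 + (1322/23)*(-1/42950) = 40588/15611 - 661/493925 = 20037109029/7710663175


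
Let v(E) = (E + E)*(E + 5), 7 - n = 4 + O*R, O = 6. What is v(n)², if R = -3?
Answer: 1192464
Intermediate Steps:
n = 21 (n = 7 - (4 + 6*(-3)) = 7 - (4 - 18) = 7 - 1*(-14) = 7 + 14 = 21)
v(E) = 2*E*(5 + E) (v(E) = (2*E)*(5 + E) = 2*E*(5 + E))
v(n)² = (2*21*(5 + 21))² = (2*21*26)² = 1092² = 1192464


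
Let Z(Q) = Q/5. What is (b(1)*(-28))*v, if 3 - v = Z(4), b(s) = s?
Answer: -308/5 ≈ -61.600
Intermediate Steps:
Z(Q) = Q/5 (Z(Q) = Q*(1/5) = Q/5)
v = 11/5 (v = 3 - 4/5 = 11/5 ≈ 2.2000)
(b(1)*(-28))*v = (1*(-28))*(11/5) = -28*11/5 = -308/5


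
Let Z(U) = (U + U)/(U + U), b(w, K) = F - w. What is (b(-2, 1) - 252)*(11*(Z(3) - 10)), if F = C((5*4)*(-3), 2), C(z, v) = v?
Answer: 24552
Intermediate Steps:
F = 2
b(w, K) = 2 - w
Z(U) = 1 (Z(U) = (2*U)/((2*U)) = (2*U)*(1/(2*U)) = 1)
(b(-2, 1) - 252)*(11*(Z(3) - 10)) = ((2 - 1*(-2)) - 252)*(11*(1 - 10)) = ((2 + 2) - 252)*(11*(-9)) = (4 - 252)*(-99) = -248*(-99) = 24552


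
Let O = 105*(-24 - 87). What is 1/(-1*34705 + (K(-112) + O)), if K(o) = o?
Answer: -1/46472 ≈ -2.1518e-5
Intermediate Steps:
O = -11655 (O = 105*(-111) = -11655)
1/(-1*34705 + (K(-112) + O)) = 1/(-1*34705 + (-112 - 11655)) = 1/(-34705 - 11767) = 1/(-46472) = -1/46472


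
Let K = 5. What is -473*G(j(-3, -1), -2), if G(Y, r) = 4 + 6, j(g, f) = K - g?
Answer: -4730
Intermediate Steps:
j(g, f) = 5 - g
G(Y, r) = 10
-473*G(j(-3, -1), -2) = -473*10 = -4730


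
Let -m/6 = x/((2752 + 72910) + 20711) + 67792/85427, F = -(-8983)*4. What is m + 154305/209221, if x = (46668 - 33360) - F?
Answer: -4504904464400913/1722486421874891 ≈ -2.6153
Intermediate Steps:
F = 35932 (F = -1*(-35932) = 35932)
x = -22624 (x = (46668 - 33360) - 1*35932 = 13308 - 35932 = -22624)
m = -27603707808/8232856271 (m = -6*(-22624/((2752 + 72910) + 20711) + 67792/85427) = -6*(-22624/(75662 + 20711) + 67792*(1/85427)) = -6*(-22624/96373 + 67792/85427) = -6*4600617968/8232856271 = -27603707808/8232856271 ≈ -3.3529)
m + 154305/209221 = -27603707808/8232856271 + 154305/209221 = -4504904464400913/1722486421874891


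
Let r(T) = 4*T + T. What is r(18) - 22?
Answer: 68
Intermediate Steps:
r(T) = 5*T
r(18) - 22 = 5*18 - 22 = 90 - 22 = 68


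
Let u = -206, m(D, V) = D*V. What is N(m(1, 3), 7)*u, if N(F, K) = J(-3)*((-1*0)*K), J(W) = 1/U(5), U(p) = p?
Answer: 0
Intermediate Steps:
J(W) = ⅕ (J(W) = 1/5 = ⅕)
N(F, K) = 0 (N(F, K) = ((-1*0)*K)/5 = (0*K)/5 = (⅕)*0 = 0)
N(m(1, 3), 7)*u = 0*(-206) = 0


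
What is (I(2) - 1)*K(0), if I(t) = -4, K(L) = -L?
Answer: 0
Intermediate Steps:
(I(2) - 1)*K(0) = (-4 - 1)*(-1*0) = -5*0 = 0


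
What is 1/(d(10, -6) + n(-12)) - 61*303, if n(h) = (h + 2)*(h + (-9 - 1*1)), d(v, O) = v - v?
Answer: -4066259/220 ≈ -18483.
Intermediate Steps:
d(v, O) = 0
n(h) = (-10 + h)*(2 + h) (n(h) = (2 + h)*(h + (-9 - 1)) = (2 + h)*(h - 10) = (2 + h)*(-10 + h) = (-10 + h)*(2 + h))
1/(d(10, -6) + n(-12)) - 61*303 = 1/(0 + (-20 + (-12)² - 8*(-12))) - 61*303 = 1/(0 + (-20 + 144 + 96)) - 18483 = 1/(0 + 220) - 18483 = 1/220 - 18483 = -4066259/220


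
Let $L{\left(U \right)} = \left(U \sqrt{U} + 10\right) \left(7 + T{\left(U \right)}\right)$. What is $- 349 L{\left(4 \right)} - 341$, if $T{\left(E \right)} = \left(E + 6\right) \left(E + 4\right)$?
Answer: $-546875$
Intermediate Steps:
$T{\left(E \right)} = \left(4 + E\right) \left(6 + E\right)$ ($T{\left(E \right)} = \left(6 + E\right) \left(4 + E\right) = \left(4 + E\right) \left(6 + E\right)$)
$L{\left(U \right)} = \left(10 + U^{\frac{3}{2}}\right) \left(31 + U^{2} + 10 U\right)$ ($L{\left(U \right)} = \left(U \sqrt{U} + 10\right) \left(7 + \left(24 + U^{2} + 10 U\right)\right) = \left(U^{\frac{3}{2}} + 10\right) \left(31 + U^{2} + 10 U\right) = \left(10 + U^{\frac{3}{2}}\right) \left(31 + U^{2} + 10 U\right)$)
$- 349 L{\left(4 \right)} - 341 = - 349 \left(310 + 4^{\frac{7}{2}} + 10 \cdot 4^{2} + 10 \cdot 4^{\frac{5}{2}} + 31 \cdot 4^{\frac{3}{2}} + 100 \cdot 4\right) - 341 = - 349 \left(310 + 128 + 10 \cdot 16 + 10 \cdot 32 + 31 \cdot 8 + 400\right) - 341 = - 349 \left(310 + 128 + 160 + 320 + 248 + 400\right) - 341 = \left(-349\right) 1566 - 341 = -546534 - 341 = -546875$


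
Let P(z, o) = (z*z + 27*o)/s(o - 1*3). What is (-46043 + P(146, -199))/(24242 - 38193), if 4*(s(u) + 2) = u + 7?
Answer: 9410501/2832053 ≈ 3.3229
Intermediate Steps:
s(u) = -¼ + u/4 (s(u) = -2 + (u + 7)/4 = -2 + (7 + u)/4 = -2 + (7/4 + u/4) = -¼ + u/4)
P(z, o) = (z² + 27*o)/(-1 + o/4) (P(z, o) = (z*z + 27*o)/(-¼ + (o - 1*3)/4) = (z² + 27*o)/(-¼ + (o - 3)/4) = (z² + 27*o)/(-¼ + (-3 + o)/4) = (z² + 27*o)/(-¼ + (-¾ + o/4)) = (z² + 27*o)/(-1 + o/4))
(-46043 + P(146, -199))/(24242 - 38193) = (-46043 + 4*(146² + 27*(-199))/(-4 - 199))/(24242 - 38193) = (-46043 + 4*(21316 - 5373)/(-203))/(-13951) = (-46043 + 4*(-1/203)*15943)*(-1/13951) = (-46043 - 63772/203)*(-1/13951) = -9410501/203*(-1/13951) = 9410501/2832053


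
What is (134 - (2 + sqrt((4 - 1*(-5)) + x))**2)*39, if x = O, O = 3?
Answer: 4602 - 312*sqrt(3) ≈ 4061.6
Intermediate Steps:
x = 3
(134 - (2 + sqrt((4 - 1*(-5)) + x))**2)*39 = (134 - (2 + sqrt((4 - 1*(-5)) + 3))**2)*39 = (134 - (2 + sqrt((4 + 5) + 3))**2)*39 = (134 - (2 + sqrt(9 + 3))**2)*39 = (134 - (2 + sqrt(12))**2)*39 = (134 - (2 + 2*sqrt(3))**2)*39 = 5226 - 39*(2 + 2*sqrt(3))**2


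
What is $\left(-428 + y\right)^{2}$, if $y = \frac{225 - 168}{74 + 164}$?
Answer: $\frac{10364665249}{56644} \approx 1.8298 \cdot 10^{5}$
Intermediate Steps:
$y = \frac{57}{238} \approx 0.2395$
$\left(-428 + y\right)^{2} = \left(-428 + \frac{57}{238}\right)^{2} = \left(- \frac{101807}{238}\right)^{2} = \frac{10364665249}{56644}$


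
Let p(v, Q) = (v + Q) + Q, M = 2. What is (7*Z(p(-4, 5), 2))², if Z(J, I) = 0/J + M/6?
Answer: 49/9 ≈ 5.4444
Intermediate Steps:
p(v, Q) = v + 2*Q (p(v, Q) = (Q + v) + Q = v + 2*Q)
Z(J, I) = ⅓ (Z(J, I) = 0/J + 2/6 = 0 + 2*(⅙) = 0 + ⅓ = ⅓)
(7*Z(p(-4, 5), 2))² = (7*(⅓))² = (7/3)² = 49/9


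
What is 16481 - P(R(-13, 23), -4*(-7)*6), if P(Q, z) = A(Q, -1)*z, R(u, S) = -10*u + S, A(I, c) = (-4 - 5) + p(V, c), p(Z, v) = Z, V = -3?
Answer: 18497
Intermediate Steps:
A(I, c) = -12 (A(I, c) = (-4 - 5) - 3 = -9 - 3 = -12)
R(u, S) = S - 10*u
P(Q, z) = -12*z
16481 - P(R(-13, 23), -4*(-7)*6) = 16481 - (-12)*-4*(-7)*6 = 16481 - (-12)*28*6 = 16481 - (-12)*168 = 16481 - 1*(-2016) = 16481 + 2016 = 18497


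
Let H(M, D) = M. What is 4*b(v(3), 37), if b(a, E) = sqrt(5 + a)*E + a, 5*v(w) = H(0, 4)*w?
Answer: 148*sqrt(5) ≈ 330.94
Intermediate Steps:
v(w) = 0 (v(w) = (0*w)/5 = (1/5)*0 = 0)
b(a, E) = a + E*sqrt(5 + a) (b(a, E) = E*sqrt(5 + a) + a = a + E*sqrt(5 + a))
4*b(v(3), 37) = 4*(0 + 37*sqrt(5 + 0)) = 4*(0 + 37*sqrt(5)) = 4*(37*sqrt(5)) = 148*sqrt(5)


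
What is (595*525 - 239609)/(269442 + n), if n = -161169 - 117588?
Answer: -72766/9315 ≈ -7.8117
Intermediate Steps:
n = -278757
(595*525 - 239609)/(269442 + n) = (595*525 - 239609)/(269442 - 278757) = (312375 - 239609)/(-9315) = 72766*(-1/9315) = -72766/9315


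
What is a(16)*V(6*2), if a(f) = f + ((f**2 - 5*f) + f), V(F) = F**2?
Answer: 29952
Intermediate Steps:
a(f) = f**2 - 3*f (a(f) = f + (f**2 - 4*f) = f**2 - 3*f)
a(16)*V(6*2) = (16*(-3 + 16))*(6*2)**2 = (16*13)*12**2 = 208*144 = 29952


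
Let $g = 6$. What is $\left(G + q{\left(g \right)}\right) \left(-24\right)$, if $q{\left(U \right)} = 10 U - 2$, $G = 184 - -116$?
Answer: $-8592$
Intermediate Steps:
$G = 300$ ($G = 184 + 116 = 300$)
$q{\left(U \right)} = -2 + 10 U$
$\left(G + q{\left(g \right)}\right) \left(-24\right) = \left(300 + \left(-2 + 10 \cdot 6\right)\right) \left(-24\right) = \left(300 + \left(-2 + 60\right)\right) \left(-24\right) = \left(300 + 58\right) \left(-24\right) = 358 \left(-24\right) = -8592$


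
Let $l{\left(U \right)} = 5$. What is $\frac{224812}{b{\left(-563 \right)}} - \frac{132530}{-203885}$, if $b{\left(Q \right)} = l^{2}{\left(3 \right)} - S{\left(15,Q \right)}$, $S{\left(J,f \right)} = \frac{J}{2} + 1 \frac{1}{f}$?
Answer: $\frac{10322743302166}{803592339} \approx 12846.0$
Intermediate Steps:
$S{\left(J,f \right)} = \frac{1}{f} + \frac{J}{2}$ ($S{\left(J,f \right)} = J \frac{1}{2} + \frac{1}{f} = \frac{J}{2} + \frac{1}{f} = \frac{1}{f} + \frac{J}{2}$)
$b{\left(Q \right)} = \frac{35}{2} - \frac{1}{Q}$ ($b{\left(Q \right)} = 5^{2} - \left(\frac{1}{Q} + \frac{1}{2} \cdot 15\right) = 25 - \left(\frac{1}{Q} + \frac{15}{2}\right) = 25 - \left(\frac{15}{2} + \frac{1}{Q}\right) = \frac{35}{2} - \frac{1}{Q}$)
$\frac{224812}{b{\left(-563 \right)}} - \frac{132530}{-203885} = \frac{224812}{\frac{35}{2} - \frac{1}{-563}} - \frac{132530}{-203885} = \frac{224812}{\frac{35}{2} - - \frac{1}{563}} - - \frac{26506}{40777} = \frac{224812}{\frac{35}{2} + \frac{1}{563}} + \frac{26506}{40777} = \frac{224812}{\frac{19707}{1126}} + \frac{26506}{40777} = 224812 \cdot \frac{1126}{19707} + \frac{26506}{40777} = \frac{253138312}{19707} + \frac{26506}{40777} = \frac{10322743302166}{803592339}$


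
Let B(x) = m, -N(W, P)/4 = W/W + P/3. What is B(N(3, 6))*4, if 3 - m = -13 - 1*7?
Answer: 92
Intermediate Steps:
N(W, P) = -4 - 4*P/3 (N(W, P) = -4*(W/W + P/3) = -4*(1 + P*(1/3)) = -4*(1 + P/3) = -4 - 4*P/3)
m = 23 (m = 3 - (-13 - 1*7) = 3 - (-13 - 7) = 3 - 1*(-20) = 3 + 20 = 23)
B(x) = 23
B(N(3, 6))*4 = 23*4 = 92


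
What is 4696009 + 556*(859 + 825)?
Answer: 5632313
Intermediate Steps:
4696009 + 556*(859 + 825) = 4696009 + 556*1684 = 4696009 + 936304 = 5632313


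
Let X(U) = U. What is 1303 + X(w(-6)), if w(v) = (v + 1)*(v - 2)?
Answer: 1343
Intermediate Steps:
w(v) = (1 + v)*(-2 + v)
1303 + X(w(-6)) = 1303 + (-2 + (-6)² - 1*(-6)) = 1303 + (-2 + 36 + 6) = 1303 + 40 = 1343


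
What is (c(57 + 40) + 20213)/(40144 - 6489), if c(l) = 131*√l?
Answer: 20213/33655 + 131*√97/33655 ≈ 0.63893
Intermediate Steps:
(c(57 + 40) + 20213)/(40144 - 6489) = (131*√(57 + 40) + 20213)/(40144 - 6489) = (131*√97 + 20213)/33655 = (20213 + 131*√97)*(1/33655) = 20213/33655 + 131*√97/33655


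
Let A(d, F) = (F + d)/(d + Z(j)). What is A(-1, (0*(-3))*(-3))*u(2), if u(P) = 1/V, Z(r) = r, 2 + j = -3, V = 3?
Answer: 1/18 ≈ 0.055556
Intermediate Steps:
j = -5 (j = -2 - 3 = -5)
A(d, F) = (F + d)/(-5 + d) (A(d, F) = (F + d)/(d - 5) = (F + d)/(-5 + d))
u(P) = ⅓ (u(P) = 1/3 = ⅓)
A(-1, (0*(-3))*(-3))*u(2) = (((0*(-3))*(-3) - 1)/(-5 - 1))*(⅓) = ((0*(-3) - 1)/(-6))*(⅓) = -(0 - 1)/6*(⅓) = -⅙*(-1)*(⅓) = (⅙)*(⅓) = 1/18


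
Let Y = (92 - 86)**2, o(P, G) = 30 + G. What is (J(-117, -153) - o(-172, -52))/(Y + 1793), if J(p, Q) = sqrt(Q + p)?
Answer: 22/1829 + 3*I*sqrt(30)/1829 ≈ 0.012028 + 0.008984*I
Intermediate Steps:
Y = 36 (Y = 6**2 = 36)
(J(-117, -153) - o(-172, -52))/(Y + 1793) = (sqrt(-153 - 117) - (30 - 52))/(36 + 1793) = (sqrt(-270) - 1*(-22))/1829 = (3*I*sqrt(30) + 22)*(1/1829) = (22 + 3*I*sqrt(30))*(1/1829) = 22/1829 + 3*I*sqrt(30)/1829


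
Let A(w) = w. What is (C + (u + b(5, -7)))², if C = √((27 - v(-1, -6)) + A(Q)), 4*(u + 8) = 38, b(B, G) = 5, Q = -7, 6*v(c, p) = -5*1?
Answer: 757/12 + 65*√30/6 ≈ 122.42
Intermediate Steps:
v(c, p) = -⅚ (v(c, p) = (-5*1)/6 = (⅙)*(-5) = -⅚)
u = 3/2 (u = -8 + (¼)*38 = -8 + 19/2 = 3/2 ≈ 1.5000)
C = 5*√30/6 (C = √((27 - 1*(-⅚)) - 7) = √((27 + ⅚) - 7) = √(167/6 - 7) = √(125/6) = 5*√30/6 ≈ 4.5644)
(C + (u + b(5, -7)))² = (5*√30/6 + (3/2 + 5))² = (5*√30/6 + 13/2)² = (13/2 + 5*√30/6)²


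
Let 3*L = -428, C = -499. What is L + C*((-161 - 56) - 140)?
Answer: 534001/3 ≈ 1.7800e+5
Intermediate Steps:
L = -428/3 (L = (⅓)*(-428) = -428/3 ≈ -142.67)
L + C*((-161 - 56) - 140) = -428/3 - 499*((-161 - 56) - 140) = -428/3 - 499*(-217 - 140) = -428/3 - 499*(-357) = -428/3 + 178143 = 534001/3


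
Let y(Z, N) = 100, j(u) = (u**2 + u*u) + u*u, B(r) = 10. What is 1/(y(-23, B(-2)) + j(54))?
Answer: 1/8848 ≈ 0.00011302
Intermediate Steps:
j(u) = 3*u**2 (j(u) = (u**2 + u**2) + u**2 = 2*u**2 + u**2 = 3*u**2)
1/(y(-23, B(-2)) + j(54)) = 1/(100 + 3*54**2) = 1/(100 + 3*2916) = 1/(100 + 8748) = 1/8848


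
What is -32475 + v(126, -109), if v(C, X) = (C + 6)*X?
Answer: -46863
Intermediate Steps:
v(C, X) = X*(6 + C) (v(C, X) = (6 + C)*X = X*(6 + C))
-32475 + v(126, -109) = -32475 - 109*(6 + 126) = -32475 - 109*132 = -32475 - 14388 = -46863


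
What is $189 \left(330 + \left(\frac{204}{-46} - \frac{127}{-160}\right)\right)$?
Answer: $\frac{226989189}{3680} \approx 61682.0$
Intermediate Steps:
$189 \left(330 + \left(\frac{204}{-46} - \frac{127}{-160}\right)\right) = 189 \left(330 + \left(204 \left(- \frac{1}{46}\right) - - \frac{127}{160}\right)\right) = 189 \left(330 + \left(- \frac{102}{23} + \frac{127}{160}\right)\right) = 189 \left(330 - \frac{13399}{3680}\right) = 189 \cdot \frac{1201001}{3680} = \frac{226989189}{3680}$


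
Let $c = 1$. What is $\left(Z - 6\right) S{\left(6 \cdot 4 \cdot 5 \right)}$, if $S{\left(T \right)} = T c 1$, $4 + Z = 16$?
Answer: $720$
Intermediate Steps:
$Z = 12$ ($Z = -4 + 16 = 12$)
$S{\left(T \right)} = T$ ($S{\left(T \right)} = T 1 \cdot 1 = T 1 = T$)
$\left(Z - 6\right) S{\left(6 \cdot 4 \cdot 5 \right)} = \left(12 - 6\right) 6 \cdot 4 \cdot 5 = 6 \cdot 24 \cdot 5 = 6 \cdot 120 = 720$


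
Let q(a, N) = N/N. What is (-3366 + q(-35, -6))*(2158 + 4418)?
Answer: -22128240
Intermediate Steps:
q(a, N) = 1
(-3366 + q(-35, -6))*(2158 + 4418) = (-3366 + 1)*(2158 + 4418) = -3365*6576 = -22128240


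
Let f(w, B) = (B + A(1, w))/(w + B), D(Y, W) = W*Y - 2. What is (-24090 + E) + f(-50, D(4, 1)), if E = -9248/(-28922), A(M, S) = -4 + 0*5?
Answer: -8360646323/347064 ≈ -24090.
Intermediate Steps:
A(M, S) = -4 (A(M, S) = -4 + 0 = -4)
D(Y, W) = -2 + W*Y
f(w, B) = (-4 + B)/(B + w) (f(w, B) = (B - 4)/(w + B) = (-4 + B)/(B + w))
E = 4624/14461 (E = -9248*(-1/28922) = 4624/14461 ≈ 0.31976)
(-24090 + E) + f(-50, D(4, 1)) = (-24090 + 4624/14461) + (-4 + (-2 + 1*4))/((-2 + 1*4) - 50) = -348360866/14461 + (-4 + (-2 + 4))/((-2 + 4) - 50) = -348360866/14461 + (-4 + 2)/(2 - 50) = -348360866/14461 - 2/(-48) = -348360866/14461 - 1/48*(-2) = -348360866/14461 + 1/24 = -8360646323/347064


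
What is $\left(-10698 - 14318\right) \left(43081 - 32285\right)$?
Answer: $-270072736$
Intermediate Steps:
$\left(-10698 - 14318\right) \left(43081 - 32285\right) = \left(-25016\right) 10796 = -270072736$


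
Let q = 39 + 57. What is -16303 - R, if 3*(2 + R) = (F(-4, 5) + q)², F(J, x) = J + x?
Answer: -58312/3 ≈ -19437.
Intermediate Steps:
q = 96
R = 9403/3 (R = -2 + ((-4 + 5) + 96)²/3 = -2 + (1 + 96)²/3 = -2 + (⅓)*97² = -2 + (⅓)*9409 = -2 + 9409/3 = 9403/3 ≈ 3134.3)
-16303 - R = -16303 - 1*9403/3 = -16303 - 9403/3 = -58312/3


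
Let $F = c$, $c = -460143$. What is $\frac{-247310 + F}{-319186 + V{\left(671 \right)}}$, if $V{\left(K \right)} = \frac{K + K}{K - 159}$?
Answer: $\frac{181107968}{81710945} \approx 2.2164$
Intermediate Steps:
$V{\left(K \right)} = \frac{2 K}{-159 + K}$
$F = -460143$
$\frac{-247310 + F}{-319186 + V{\left(671 \right)}} = \frac{-247310 - 460143}{-319186 + 2 \cdot 671 \frac{1}{-159 + 671}} = - \frac{707453}{-319186 + 2 \cdot 671 \cdot \frac{1}{512}} = - \frac{707453}{-319186 + \frac{671}{256}} = - \frac{707453}{- \frac{81710945}{256}} = \left(-707453\right) \left(- \frac{256}{81710945}\right) = \frac{181107968}{81710945}$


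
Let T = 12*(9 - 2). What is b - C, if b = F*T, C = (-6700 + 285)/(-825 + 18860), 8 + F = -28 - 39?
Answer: -22722817/3607 ≈ -6299.6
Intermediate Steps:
F = -75 (F = -8 + (-28 - 39) = -8 - 67 = -75)
T = 84 (T = 12*7 = 84)
C = -1283/3607 (C = -6415/18035 = -6415*1/18035 = -1283/3607 ≈ -0.35570)
b = -6300 (b = -75*84 = -6300)
b - C = -6300 - 1*(-1283/3607) = -6300 + 1283/3607 = -22722817/3607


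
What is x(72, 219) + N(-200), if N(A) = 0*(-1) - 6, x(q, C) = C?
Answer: 213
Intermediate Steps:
N(A) = -6 (N(A) = 0 - 6 = -6)
x(72, 219) + N(-200) = 219 - 6 = 213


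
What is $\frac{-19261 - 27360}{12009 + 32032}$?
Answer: $- \frac{46621}{44041} \approx -1.0586$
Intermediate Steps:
$\frac{-19261 - 27360}{12009 + 32032} = - \frac{46621}{44041}$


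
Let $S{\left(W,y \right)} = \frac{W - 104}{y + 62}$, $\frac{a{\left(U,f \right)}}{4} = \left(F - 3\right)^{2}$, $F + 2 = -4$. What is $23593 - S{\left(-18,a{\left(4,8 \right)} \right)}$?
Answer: $\frac{4553510}{193} \approx 23593.0$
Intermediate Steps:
$F = -6$ ($F = -2 - 4 = -6$)
$a{\left(U,f \right)} = 324$ ($a{\left(U,f \right)} = 4 \left(-6 - 3\right)^{2} = 4 \left(-9\right)^{2} = 4 \cdot 81 = 324$)
$S{\left(W,y \right)} = \frac{-104 + W}{62 + y}$
$23593 - S{\left(-18,a{\left(4,8 \right)} \right)} = 23593 - \frac{-104 - 18}{62 + 324} = 23593 - \frac{1}{386} \left(-122\right) = 23593 - - \frac{61}{193} = 23593 + \frac{61}{193} = \frac{4553510}{193}$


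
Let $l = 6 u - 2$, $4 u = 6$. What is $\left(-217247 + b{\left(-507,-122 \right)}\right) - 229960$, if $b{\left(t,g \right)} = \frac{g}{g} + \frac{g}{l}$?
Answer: $- \frac{3130564}{7} \approx -4.4722 \cdot 10^{5}$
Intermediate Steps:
$u = \frac{3}{2}$ ($u = \frac{1}{4} \cdot 6 = \frac{3}{2} \approx 1.5$)
$l = 7$ ($l = 6 \cdot \frac{3}{2} - 2 = 9 - 2 = 7$)
$b{\left(t,g \right)} = 1 + \frac{g}{7}$ ($b{\left(t,g \right)} = \frac{g}{g} + \frac{g}{7} = 1 + g \frac{1}{7} = 1 + \frac{g}{7}$)
$\left(-217247 + b{\left(-507,-122 \right)}\right) - 229960 = \left(-217247 + \left(1 + \frac{1}{7} \left(-122\right)\right)\right) - 229960 = \left(-217247 + \left(1 - \frac{122}{7}\right)\right) - 229960 = \left(-217247 - \frac{115}{7}\right) - 229960 = - \frac{1520844}{7} - 229960 = - \frac{3130564}{7}$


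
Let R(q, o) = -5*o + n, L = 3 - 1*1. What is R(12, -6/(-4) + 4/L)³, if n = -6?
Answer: -103823/8 ≈ -12978.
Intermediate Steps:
L = 2 (L = 3 - 1 = 2)
R(q, o) = -6 - 5*o (R(q, o) = -5*o - 6 = -6 - 5*o)
R(12, -6/(-4) + 4/L)³ = (-6 - 5*(-6/(-4) + 4/2))³ = (-6 - 5*(-6*(-¼) + 4*(½)))³ = (-6 - 5*(3/2 + 2))³ = (-6 - 5*7/2)³ = (-6 - 35/2)³ = (-47/2)³ = -103823/8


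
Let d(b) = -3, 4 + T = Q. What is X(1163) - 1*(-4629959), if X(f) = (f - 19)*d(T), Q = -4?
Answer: 4626527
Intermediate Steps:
T = -8 (T = -4 - 4 = -8)
X(f) = 57 - 3*f (X(f) = (f - 19)*(-3) = (-19 + f)*(-3) = 57 - 3*f)
X(1163) - 1*(-4629959) = (57 - 3*1163) - 1*(-4629959) = (57 - 3489) + 4629959 = -3432 + 4629959 = 4626527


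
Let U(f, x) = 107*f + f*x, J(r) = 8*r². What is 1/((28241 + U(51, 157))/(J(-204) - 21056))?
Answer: 311872/41705 ≈ 7.4781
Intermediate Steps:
1/((28241 + U(51, 157))/(J(-204) - 21056)) = 1/((28241 + 51*(107 + 157))/(8*(-204)² - 21056)) = 1/((28241 + 51*264)/(8*41616 - 21056)) = 1/((28241 + 13464)/(332928 - 21056)) = 1/(41705/311872) = 311872/41705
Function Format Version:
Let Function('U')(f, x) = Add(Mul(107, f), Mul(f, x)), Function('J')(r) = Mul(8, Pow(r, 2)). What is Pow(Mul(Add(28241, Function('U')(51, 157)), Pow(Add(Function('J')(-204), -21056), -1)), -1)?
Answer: Rational(311872, 41705) ≈ 7.4781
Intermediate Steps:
Pow(Mul(Add(28241, Function('U')(51, 157)), Pow(Add(Function('J')(-204), -21056), -1)), -1) = Pow(Mul(Add(28241, Mul(51, Add(107, 157))), Pow(Add(Mul(8, Pow(-204, 2)), -21056), -1)), -1) = Pow(Mul(Add(28241, Mul(51, 264)), Pow(Add(Mul(8, 41616), -21056), -1)), -1) = Pow(Mul(Add(28241, 13464), Pow(Add(332928, -21056), -1)), -1) = Pow(Mul(41705, Pow(311872, -1)), -1) = Pow(Mul(41705, Rational(1, 311872)), -1) = Pow(Rational(41705, 311872), -1) = Rational(311872, 41705)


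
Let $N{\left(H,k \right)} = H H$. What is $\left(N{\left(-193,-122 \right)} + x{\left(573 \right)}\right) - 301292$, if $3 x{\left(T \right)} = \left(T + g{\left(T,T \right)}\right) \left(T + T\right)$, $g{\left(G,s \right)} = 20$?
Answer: $-37517$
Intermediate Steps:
$N{\left(H,k \right)} = H^{2}$
$x{\left(T \right)} = \frac{2 T \left(20 + T\right)}{3}$ ($x{\left(T \right)} = \frac{\left(T + 20\right) \left(T + T\right)}{3} = \frac{\left(20 + T\right) 2 T}{3} = \frac{2 T \left(20 + T\right)}{3}$)
$\left(N{\left(-193,-122 \right)} + x{\left(573 \right)}\right) - 301292 = \left(\left(-193\right)^{2} + \frac{2}{3} \cdot 573 \left(20 + 573\right)\right) - 301292 = \left(37249 + \frac{2}{3} \cdot 573 \cdot 593\right) - 301292 = \left(37249 + 226526\right) - 301292 = 263775 - 301292 = -37517$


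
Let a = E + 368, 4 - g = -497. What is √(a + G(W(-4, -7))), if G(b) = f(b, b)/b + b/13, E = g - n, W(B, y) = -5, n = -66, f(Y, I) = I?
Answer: √158119/13 ≈ 30.588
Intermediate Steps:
g = 501 (g = 4 - 1*(-497) = 4 + 497 = 501)
E = 567 (E = 501 - 1*(-66) = 501 + 66 = 567)
G(b) = 1 + b/13 (G(b) = b/b + b/13 = 1 + b*(1/13) = 1 + b/13)
a = 935 (a = 567 + 368 = 935)
√(a + G(W(-4, -7))) = √(935 + (1 + (1/13)*(-5))) = √(935 + (1 - 5/13)) = √(935 + 8/13) = √(12163/13) = √158119/13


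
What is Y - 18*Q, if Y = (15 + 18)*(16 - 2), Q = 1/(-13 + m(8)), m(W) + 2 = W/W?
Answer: 3243/7 ≈ 463.29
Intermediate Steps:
m(W) = -1 (m(W) = -2 + W/W = -2 + 1 = -1)
Q = -1/14 (Q = 1/(-13 - 1) = 1/(-14) = -1/14 ≈ -0.071429)
Y = 462 (Y = 33*14 = 462)
Y - 18*Q = 462 - 18*(-1/14) = 462 + 9/7 = 3243/7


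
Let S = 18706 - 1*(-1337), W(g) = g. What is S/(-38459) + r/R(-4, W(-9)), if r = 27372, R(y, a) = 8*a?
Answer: -87845237/230754 ≈ -380.69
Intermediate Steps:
S = 20043 (S = 18706 + 1337 = 20043)
S/(-38459) + r/R(-4, W(-9)) = 20043/(-38459) + 27372/((8*(-9))) = 20043*(-1/38459) + 27372/(-72) = -20043/38459 + 27372*(-1/72) = -20043/38459 - 2281/6 = -87845237/230754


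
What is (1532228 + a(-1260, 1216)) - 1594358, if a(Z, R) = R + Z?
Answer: -62174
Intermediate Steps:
(1532228 + a(-1260, 1216)) - 1594358 = (1532228 + (1216 - 1260)) - 1594358 = (1532228 - 44) - 1594358 = 1532184 - 1594358 = -62174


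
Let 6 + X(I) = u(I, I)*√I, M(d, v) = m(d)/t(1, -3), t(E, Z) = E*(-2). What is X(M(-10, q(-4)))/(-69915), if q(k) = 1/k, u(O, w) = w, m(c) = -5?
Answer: 2/23305 - √10/55932 ≈ 2.9281e-5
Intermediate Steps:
t(E, Z) = -2*E
M(d, v) = 5/2 (M(d, v) = -5/((-2*1)) = -5/(-2) = -5*(-½) = 5/2)
X(I) = -6 + I^(3/2) (X(I) = -6 + I*√I = -6 + I^(3/2))
X(M(-10, q(-4)))/(-69915) = (-6 + (5/2)^(3/2))/(-69915) = (-6 + 5*√10/4)*(-1/69915) = 2/23305 - √10/55932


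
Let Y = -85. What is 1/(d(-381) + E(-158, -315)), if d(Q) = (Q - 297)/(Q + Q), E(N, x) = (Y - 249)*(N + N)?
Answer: 127/13404201 ≈ 9.4746e-6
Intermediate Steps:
E(N, x) = -668*N (E(N, x) = (-85 - 249)*(N + N) = -668*N)
d(Q) = (-297 + Q)/(2*Q) (d(Q) = (-297 + Q)/((2*Q)) = (-297 + Q)*(1/(2*Q)) = (-297 + Q)/(2*Q))
1/(d(-381) + E(-158, -315)) = 1/((½)*(-297 - 381)/(-381) - 668*(-158)) = 1/((½)*(-1/381)*(-678) + 105544) = 1/(113/127 + 105544) = 1/(13404201/127) = 127/13404201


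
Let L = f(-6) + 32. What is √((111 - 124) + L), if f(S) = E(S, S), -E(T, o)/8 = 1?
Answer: √11 ≈ 3.3166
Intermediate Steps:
E(T, o) = -8 (E(T, o) = -8*1 = -8)
f(S) = -8
L = 24 (L = -8 + 32 = 24)
√((111 - 124) + L) = √((111 - 124) + 24) = √(-13 + 24) = √11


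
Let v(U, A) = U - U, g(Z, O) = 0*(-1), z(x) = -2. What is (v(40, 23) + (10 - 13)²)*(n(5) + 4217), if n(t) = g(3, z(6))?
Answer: 37953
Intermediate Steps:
g(Z, O) = 0
v(U, A) = 0
n(t) = 0
(v(40, 23) + (10 - 13)²)*(n(5) + 4217) = (0 + (10 - 13)²)*(0 + 4217) = (0 + (-3)²)*4217 = (0 + 9)*4217 = 9*4217 = 37953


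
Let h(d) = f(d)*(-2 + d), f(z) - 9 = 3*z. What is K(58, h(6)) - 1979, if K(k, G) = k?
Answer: -1921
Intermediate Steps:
f(z) = 9 + 3*z
h(d) = (-2 + d)*(9 + 3*d) (h(d) = (9 + 3*d)*(-2 + d) = (-2 + d)*(9 + 3*d))
K(58, h(6)) - 1979 = 58 - 1979 = -1921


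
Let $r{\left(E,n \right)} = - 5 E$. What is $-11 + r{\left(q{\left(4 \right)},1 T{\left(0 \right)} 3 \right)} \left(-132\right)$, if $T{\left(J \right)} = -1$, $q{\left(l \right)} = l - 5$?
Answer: $-671$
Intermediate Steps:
$q{\left(l \right)} = -5 + l$
$-11 + r{\left(q{\left(4 \right)},1 T{\left(0 \right)} 3 \right)} \left(-132\right) = -11 + - 5 \left(-5 + 4\right) \left(-132\right) = -11 + \left(-5\right) \left(-1\right) \left(-132\right) = -11 + 5 \left(-132\right) = -11 - 660 = -671$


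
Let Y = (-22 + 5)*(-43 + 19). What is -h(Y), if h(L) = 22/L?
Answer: -11/204 ≈ -0.053922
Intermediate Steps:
Y = 408 (Y = -17*(-24) = 408)
-h(Y) = -22/408 = -1*11/204 = -11/204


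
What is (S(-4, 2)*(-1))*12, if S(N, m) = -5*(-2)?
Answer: -120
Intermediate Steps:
S(N, m) = 10
(S(-4, 2)*(-1))*12 = (10*(-1))*12 = -10*12 = -120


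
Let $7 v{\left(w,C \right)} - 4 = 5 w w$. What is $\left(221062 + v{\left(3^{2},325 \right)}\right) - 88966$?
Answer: $\frac{925081}{7} \approx 1.3215 \cdot 10^{5}$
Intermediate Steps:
$v{\left(w,C \right)} = \frac{4}{7} + \frac{5 w^{2}}{7}$ ($v{\left(w,C \right)} = \frac{4}{7} + \frac{5 w w}{7} = \frac{4}{7} + \frac{5 w^{2}}{7}$)
$\left(221062 + v{\left(3^{2},325 \right)}\right) - 88966 = \left(221062 + \left(\frac{4}{7} + \frac{5 \left(3^{2}\right)^{2}}{7}\right)\right) - 88966 = \left(221062 + \left(\frac{4}{7} + \frac{5 \cdot 9^{2}}{7}\right)\right) - 88966 = \left(221062 + \left(\frac{4}{7} + \frac{5}{7} \cdot 81\right)\right) - 88966 = \left(221062 + \left(\frac{4}{7} + \frac{405}{7}\right)\right) - 88966 = \left(221062 + \frac{409}{7}\right) - 88966 = \frac{1547843}{7} - 88966 = \frac{925081}{7}$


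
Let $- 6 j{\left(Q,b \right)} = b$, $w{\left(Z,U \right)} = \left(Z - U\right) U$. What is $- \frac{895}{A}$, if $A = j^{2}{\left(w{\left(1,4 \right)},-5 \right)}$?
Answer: $- \frac{6444}{5} \approx -1288.8$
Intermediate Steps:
$w{\left(Z,U \right)} = U \left(Z - U\right)$
$j{\left(Q,b \right)} = - \frac{b}{6}$
$A = \frac{25}{36}$ ($A = \left(\left(- \frac{1}{6}\right) \left(-5\right)\right)^{2} = \left(\frac{5}{6}\right)^{2} = \frac{25}{36} \approx 0.69444$)
$- \frac{895}{A} = - \frac{895}{\frac{25}{36}} = \left(-895\right) \frac{36}{25} = - \frac{6444}{5}$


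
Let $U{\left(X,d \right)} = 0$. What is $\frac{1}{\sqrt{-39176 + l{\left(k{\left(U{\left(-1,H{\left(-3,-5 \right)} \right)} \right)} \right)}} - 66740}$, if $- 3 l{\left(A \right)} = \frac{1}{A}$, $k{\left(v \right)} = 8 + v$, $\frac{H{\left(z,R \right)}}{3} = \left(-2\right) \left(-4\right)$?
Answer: $- \frac{320352}{21380480525} - \frac{2 i \sqrt{225654}}{21380480525} \approx -1.4983 \cdot 10^{-5} - 4.4436 \cdot 10^{-8} i$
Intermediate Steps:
$H{\left(z,R \right)} = 24$ ($H{\left(z,R \right)} = 3 \left(\left(-2\right) \left(-4\right)\right) = 3 \cdot 8 = 24$)
$l{\left(A \right)} = - \frac{1}{3 A}$
$\frac{1}{\sqrt{-39176 + l{\left(k{\left(U{\left(-1,H{\left(-3,-5 \right)} \right)} \right)} \right)}} - 66740} = \frac{1}{\sqrt{-39176 - \frac{1}{3 \left(8 + 0\right)}} - 66740} = \frac{1}{\sqrt{-39176 - \frac{1}{3 \cdot 8}} - 66740} = \frac{1}{\sqrt{-39176 - \frac{1}{24}} - 66740} = \frac{1}{\sqrt{- \frac{940225}{24}} - 66740} = \frac{1}{\frac{5 i \sqrt{225654}}{12} - 66740} = \frac{1}{-66740 + \frac{5 i \sqrt{225654}}{12}}$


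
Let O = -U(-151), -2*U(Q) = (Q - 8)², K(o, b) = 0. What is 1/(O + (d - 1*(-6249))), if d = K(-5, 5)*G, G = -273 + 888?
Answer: 2/37779 ≈ 5.2939e-5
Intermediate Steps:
G = 615
U(Q) = -(-8 + Q)²/2 (U(Q) = -(Q - 8)²/2 = -(-8 + Q)²/2)
O = 25281/2 (O = -(-1)*(-8 - 151)²/2 = -(-1)*(-159)²/2 = -(-1)*25281/2 = -1*(-25281/2) = 25281/2 ≈ 12641.)
d = 0 (d = 0*615 = 0)
1/(O + (d - 1*(-6249))) = 1/(25281/2 + (0 - 1*(-6249))) = 1/(25281/2 + (0 + 6249)) = 1/(25281/2 + 6249) = 1/(37779/2) = 2/37779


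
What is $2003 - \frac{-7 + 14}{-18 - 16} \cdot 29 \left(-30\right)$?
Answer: $\frac{31006}{17} \approx 1823.9$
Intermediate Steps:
$2003 - \frac{-7 + 14}{-18 - 16} \cdot 29 \left(-30\right) = 2003 - \frac{7}{-34} \cdot 29 \left(-30\right) = 2003 - 7 \left(- \frac{1}{34}\right) 29 \left(-30\right) = 2003 - \left(- \frac{7}{34}\right) 29 \left(-30\right) = 2003 - \left(- \frac{203}{34}\right) \left(-30\right) = 2003 - \frac{3045}{17} = \frac{31006}{17}$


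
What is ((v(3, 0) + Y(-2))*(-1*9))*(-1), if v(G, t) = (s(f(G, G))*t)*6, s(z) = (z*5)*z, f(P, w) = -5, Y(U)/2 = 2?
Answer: 36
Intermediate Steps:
Y(U) = 4 (Y(U) = 2*2 = 4)
s(z) = 5*z² (s(z) = (5*z)*z = 5*z²)
v(G, t) = 750*t (v(G, t) = ((5*(-5)²)*t)*6 = ((5*25)*t)*6 = (125*t)*6 = 750*t)
((v(3, 0) + Y(-2))*(-1*9))*(-1) = ((750*0 + 4)*(-1*9))*(-1) = ((0 + 4)*(-9))*(-1) = (4*(-9))*(-1) = -36*(-1) = 36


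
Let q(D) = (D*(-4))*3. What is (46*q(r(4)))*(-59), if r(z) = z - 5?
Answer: -32568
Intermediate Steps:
r(z) = -5 + z
q(D) = -12*D (q(D) = -4*D*3 = -12*D)
(46*q(r(4)))*(-59) = (46*(-12*(-5 + 4)))*(-59) = (46*(-12*(-1)))*(-59) = (46*12)*(-59) = 552*(-59) = -32568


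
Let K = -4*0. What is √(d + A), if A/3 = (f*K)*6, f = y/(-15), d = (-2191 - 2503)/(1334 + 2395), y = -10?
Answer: I*√17503926/3729 ≈ 1.122*I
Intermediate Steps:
d = -4694/3729 ≈ -1.2588
f = ⅔ (f = -10/(-15) = -10*(-1/15) = ⅔ ≈ 0.66667)
K = 0
A = 0 (A = 3*(((⅔)*0)*6) = 3*(0*6) = 3*0 = 0)
√(d + A) = √(-4694/3729 + 0) = √(-4694/3729) = I*√17503926/3729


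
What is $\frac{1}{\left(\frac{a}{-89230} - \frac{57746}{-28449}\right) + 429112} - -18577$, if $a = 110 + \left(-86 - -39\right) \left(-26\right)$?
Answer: $\frac{10118035121574413587}{544653879544876} \approx 18577.0$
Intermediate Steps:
$a = 1332$ ($a = 110 + \left(-86 + 39\right) \left(-26\right) = 110 - -1222 = 110 + 1222 = 1332$)
$\frac{1}{\left(\frac{a}{-89230} - \frac{57746}{-28449}\right) + 429112} - -18577 = \frac{1}{\left(\frac{1332}{-89230} - \frac{57746}{-28449}\right) + 429112} - -18577 = \frac{1}{\left(1332 \left(- \frac{1}{89230}\right) - - \frac{57746}{28449}\right) + 429112} + 18577 = \frac{1}{\left(- \frac{666}{44615} + \frac{57746}{28449}\right) + 429112} + 18577 = \frac{1}{\frac{2557390756}{1269252135} + 429112} + 18577 = \frac{1}{\frac{544653879544876}{1269252135}} + 18577 = \frac{1269252135}{544653879544876} + 18577 = \frac{10118035121574413587}{544653879544876}$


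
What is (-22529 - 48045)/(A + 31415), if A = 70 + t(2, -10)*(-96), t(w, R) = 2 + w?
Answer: -10082/4443 ≈ -2.2692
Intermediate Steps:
A = -314 (A = 70 + (2 + 2)*(-96) = 70 + 4*(-96) = 70 - 384 = -314)
(-22529 - 48045)/(A + 31415) = (-22529 - 48045)/(-314 + 31415) = -70574/31101 = -70574*1/31101 = -10082/4443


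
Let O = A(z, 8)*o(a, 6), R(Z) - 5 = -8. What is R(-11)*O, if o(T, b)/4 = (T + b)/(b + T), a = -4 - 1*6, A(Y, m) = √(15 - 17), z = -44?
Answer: -12*I*√2 ≈ -16.971*I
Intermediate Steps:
A(Y, m) = I*√2 (A(Y, m) = √(-2) = I*√2)
a = -10 (a = -4 - 6 = -10)
o(T, b) = 4 (o(T, b) = 4*((T + b)/(b + T)) = 4*((T + b)/(T + b)) = 4*1 = 4)
R(Z) = -3 (R(Z) = 5 - 8 = -3)
O = 4*I*√2 (O = (I*√2)*4 = 4*I*√2 ≈ 5.6569*I)
R(-11)*O = -12*I*√2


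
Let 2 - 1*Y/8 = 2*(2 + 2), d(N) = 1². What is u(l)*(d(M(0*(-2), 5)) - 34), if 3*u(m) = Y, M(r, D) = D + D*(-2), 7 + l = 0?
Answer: 528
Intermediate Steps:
l = -7 (l = -7 + 0 = -7)
M(r, D) = -D (M(r, D) = D - 2*D = -D)
d(N) = 1
Y = -48 (Y = 16 - 16*(2 + 2) = 16 - 16*4 = 16 - 8*8 = 16 - 64 = -48)
u(m) = -16 (u(m) = (⅓)*(-48) = -16)
u(l)*(d(M(0*(-2), 5)) - 34) = -16*(1 - 34) = -16*(-33) = 528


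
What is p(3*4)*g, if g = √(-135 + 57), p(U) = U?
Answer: 12*I*√78 ≈ 105.98*I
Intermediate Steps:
g = I*√78 (g = √(-78) = I*√78 ≈ 8.8318*I)
p(3*4)*g = (3*4)*(I*√78) = 12*(I*√78) = 12*I*√78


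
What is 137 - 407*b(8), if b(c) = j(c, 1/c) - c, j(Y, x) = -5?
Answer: 5428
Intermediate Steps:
b(c) = -5 - c
137 - 407*b(8) = 137 - 407*(-5 - 1*8) = 137 - 407*(-5 - 8) = 137 - 407*(-13) = 137 + 5291 = 5428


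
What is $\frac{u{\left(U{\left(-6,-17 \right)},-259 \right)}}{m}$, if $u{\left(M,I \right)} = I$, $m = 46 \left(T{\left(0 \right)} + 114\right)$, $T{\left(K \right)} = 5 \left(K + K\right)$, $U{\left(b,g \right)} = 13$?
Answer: $- \frac{259}{5244} \approx -0.04939$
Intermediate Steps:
$T{\left(K \right)} = 10 K$ ($T{\left(K \right)} = 5 \cdot 2 K = 10 K$)
$m = 5244$ ($m = 46 \left(10 \cdot 0 + 114\right) = 46 \left(0 + 114\right) = 46 \cdot 114 = 5244$)
$\frac{u{\left(U{\left(-6,-17 \right)},-259 \right)}}{m} = - \frac{259}{5244}$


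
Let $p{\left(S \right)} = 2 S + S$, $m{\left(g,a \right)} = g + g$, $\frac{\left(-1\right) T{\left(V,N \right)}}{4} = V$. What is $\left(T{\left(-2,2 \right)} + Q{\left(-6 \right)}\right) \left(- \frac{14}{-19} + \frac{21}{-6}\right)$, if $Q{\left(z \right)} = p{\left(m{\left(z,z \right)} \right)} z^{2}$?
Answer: $\frac{67620}{19} \approx 3558.9$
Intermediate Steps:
$T{\left(V,N \right)} = - 4 V$
$m{\left(g,a \right)} = 2 g$
$p{\left(S \right)} = 3 S$
$Q{\left(z \right)} = 6 z^{3}$ ($Q{\left(z \right)} = 3 \cdot 2 z z^{2} = 6 z z^{2} = 6 z^{3}$)
$\left(T{\left(-2,2 \right)} + Q{\left(-6 \right)}\right) \left(- \frac{14}{-19} + \frac{21}{-6}\right) = \left(\left(-4\right) \left(-2\right) + 6 \left(-6\right)^{3}\right) \left(- \frac{14}{-19} + \frac{21}{-6}\right) = \left(8 + 6 \left(-216\right)\right) \left(\left(-14\right) \left(- \frac{1}{19}\right) + 21 \left(- \frac{1}{6}\right)\right) = \left(8 - 1296\right) \left(\frac{14}{19} - \frac{7}{2}\right) = \left(-1288\right) \left(- \frac{105}{38}\right) = \frac{67620}{19}$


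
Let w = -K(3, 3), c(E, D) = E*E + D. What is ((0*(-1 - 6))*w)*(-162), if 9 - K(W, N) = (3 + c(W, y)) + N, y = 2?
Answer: 0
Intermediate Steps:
c(E, D) = D + E**2 (c(E, D) = E**2 + D = D + E**2)
K(W, N) = 4 - N - W**2 (K(W, N) = 9 - ((3 + (2 + W**2)) + N) = 9 - ((5 + W**2) + N) = 9 - (5 + N + W**2) = 9 + (-5 - N - W**2) = 4 - N - W**2)
w = 8 (w = -(4 - 1*3 - 1*3**2) = -(4 - 3 - 1*9) = -(4 - 3 - 9) = -1*(-8) = 8)
((0*(-1 - 6))*w)*(-162) = ((0*(-1 - 6))*8)*(-162) = ((0*(-7))*8)*(-162) = (0*8)*(-162) = 0*(-162) = 0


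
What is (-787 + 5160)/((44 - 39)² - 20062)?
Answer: -4373/20037 ≈ -0.21825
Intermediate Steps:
(-787 + 5160)/((44 - 39)² - 20062) = 4373/(5² - 20062) = 4373/(25 - 20062) = 4373/(-20037) = 4373*(-1/20037) = -4373/20037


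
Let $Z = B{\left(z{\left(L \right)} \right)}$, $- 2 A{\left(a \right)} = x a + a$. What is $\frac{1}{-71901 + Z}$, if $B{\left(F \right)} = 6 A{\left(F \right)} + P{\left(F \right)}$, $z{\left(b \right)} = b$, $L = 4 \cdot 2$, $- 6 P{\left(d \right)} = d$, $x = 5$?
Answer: $- \frac{3}{216139} \approx -1.388 \cdot 10^{-5}$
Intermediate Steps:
$P{\left(d \right)} = - \frac{d}{6}$
$A{\left(a \right)} = - 3 a$ ($A{\left(a \right)} = - \frac{5 a + a}{2} = - \frac{6 a}{2} = - 3 a$)
$L = 8$
$B{\left(F \right)} = - \frac{109 F}{6}$ ($B{\left(F \right)} = 6 \left(- 3 F\right) - \frac{F}{6} = - 18 F - \frac{F}{6} = - \frac{109 F}{6}$)
$Z = - \frac{436}{3}$ ($Z = \left(- \frac{109}{6}\right) 8 = - \frac{436}{3} \approx -145.33$)
$\frac{1}{-71901 + Z} = \frac{1}{-71901 - \frac{436}{3}} = \frac{1}{- \frac{216139}{3}} = - \frac{3}{216139}$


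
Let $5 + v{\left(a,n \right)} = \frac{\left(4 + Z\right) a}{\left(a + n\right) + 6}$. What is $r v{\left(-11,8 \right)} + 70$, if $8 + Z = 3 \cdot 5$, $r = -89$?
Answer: $\frac{12314}{3} \approx 4104.7$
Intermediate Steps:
$Z = 7$ ($Z = -8 + 3 \cdot 5 = -8 + 15 = 7$)
$v{\left(a,n \right)} = -5 + \frac{11 a}{6 + a + n}$ ($v{\left(a,n \right)} = -5 + \frac{\left(4 + 7\right) a}{\left(a + n\right) + 6} = -5 + \frac{11 a}{6 + a + n}$)
$r v{\left(-11,8 \right)} + 70 = - 89 \frac{-30 - 40 + 6 \left(-11\right)}{6 - 11 + 8} + 70 = - 89 \frac{-30 - 40 - 66}{3} + 70 = - 89 \cdot \frac{1}{3} \left(-136\right) + 70 = \left(-89\right) \left(- \frac{136}{3}\right) + 70 = \frac{12104}{3} + 70 = \frac{12314}{3}$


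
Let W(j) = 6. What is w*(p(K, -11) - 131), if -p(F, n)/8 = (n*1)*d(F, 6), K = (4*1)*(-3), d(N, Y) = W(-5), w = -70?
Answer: -27790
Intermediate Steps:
d(N, Y) = 6
K = -12 (K = 4*(-3) = -12)
p(F, n) = -48*n (p(F, n) = -8*n*1*6 = -8*n*6 = -48*n)
w*(p(K, -11) - 131) = -70*(-48*(-11) - 131) = -70*(528 - 131) = -70*397 = -27790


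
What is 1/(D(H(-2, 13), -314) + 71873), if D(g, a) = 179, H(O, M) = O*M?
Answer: 1/72052 ≈ 1.3879e-5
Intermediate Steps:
H(O, M) = M*O
1/(D(H(-2, 13), -314) + 71873) = 1/(179 + 71873) = 1/72052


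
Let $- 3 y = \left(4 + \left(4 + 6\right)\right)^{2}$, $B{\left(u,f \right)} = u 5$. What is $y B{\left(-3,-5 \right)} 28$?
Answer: $27440$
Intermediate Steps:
$B{\left(u,f \right)} = 5 u$
$y = - \frac{196}{3}$ ($y = - \frac{\left(4 + \left(4 + 6\right)\right)^{2}}{3} = - \frac{\left(4 + 10\right)^{2}}{3} = - \frac{14^{2}}{3} = \left(- \frac{1}{3}\right) 196 = - \frac{196}{3} \approx -65.333$)
$y B{\left(-3,-5 \right)} 28 = - \frac{196 \cdot 5 \left(-3\right)}{3} \cdot 28 = \left(- \frac{196}{3}\right) \left(-15\right) 28 = 980 \cdot 28 = 27440$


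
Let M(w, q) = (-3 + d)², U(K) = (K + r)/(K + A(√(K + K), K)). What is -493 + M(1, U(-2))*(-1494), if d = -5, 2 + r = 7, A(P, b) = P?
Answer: -96109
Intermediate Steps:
r = 5 (r = -2 + 7 = 5)
U(K) = (5 + K)/(K + √2*√K) (U(K) = (K + 5)/(K + √(K + K)) = (5 + K)/(K + √(2*K)) = (5 + K)/(K + √2*√K))
M(w, q) = 64 (M(w, q) = (-3 - 5)² = (-8)² = 64)
-493 + M(1, U(-2))*(-1494) = -493 + 64*(-1494) = -493 - 95616 = -96109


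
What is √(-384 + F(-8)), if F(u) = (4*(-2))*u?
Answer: 8*I*√5 ≈ 17.889*I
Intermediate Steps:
F(u) = -8*u
√(-384 + F(-8)) = √(-384 - 8*(-8)) = √(-384 + 64) = √(-320) = 8*I*√5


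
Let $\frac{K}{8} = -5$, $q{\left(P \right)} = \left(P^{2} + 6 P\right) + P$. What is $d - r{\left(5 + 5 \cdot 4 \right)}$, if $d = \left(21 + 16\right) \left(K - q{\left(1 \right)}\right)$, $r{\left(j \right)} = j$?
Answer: $-1801$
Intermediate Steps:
$q{\left(P \right)} = P^{2} + 7 P$
$K = -40$ ($K = 8 \left(-5\right) = -40$)
$d = -1776$ ($d = \left(21 + 16\right) \left(-40 - 1 \left(7 + 1\right)\right) = 37 \left(-40 - 1 \cdot 8\right) = 37 \left(-40 - 8\right) = 37 \left(-48\right) = -1776$)
$d - r{\left(5 + 5 \cdot 4 \right)} = -1776 - \left(5 + 5 \cdot 4\right) = -1776 - \left(5 + 20\right) = -1776 - 25 = -1801$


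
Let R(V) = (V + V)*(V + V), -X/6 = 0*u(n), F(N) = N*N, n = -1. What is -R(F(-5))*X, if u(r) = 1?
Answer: 0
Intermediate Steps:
F(N) = N²
X = 0 (X = -0 = -6*0 = 0)
R(V) = 4*V² (R(V) = (2*V)*(2*V) = 4*V²)
-R(F(-5))*X = -4*((-5)²)²*0 = -4*25²*0 = -4*625*0 = -2500*0 = -1*0 = 0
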